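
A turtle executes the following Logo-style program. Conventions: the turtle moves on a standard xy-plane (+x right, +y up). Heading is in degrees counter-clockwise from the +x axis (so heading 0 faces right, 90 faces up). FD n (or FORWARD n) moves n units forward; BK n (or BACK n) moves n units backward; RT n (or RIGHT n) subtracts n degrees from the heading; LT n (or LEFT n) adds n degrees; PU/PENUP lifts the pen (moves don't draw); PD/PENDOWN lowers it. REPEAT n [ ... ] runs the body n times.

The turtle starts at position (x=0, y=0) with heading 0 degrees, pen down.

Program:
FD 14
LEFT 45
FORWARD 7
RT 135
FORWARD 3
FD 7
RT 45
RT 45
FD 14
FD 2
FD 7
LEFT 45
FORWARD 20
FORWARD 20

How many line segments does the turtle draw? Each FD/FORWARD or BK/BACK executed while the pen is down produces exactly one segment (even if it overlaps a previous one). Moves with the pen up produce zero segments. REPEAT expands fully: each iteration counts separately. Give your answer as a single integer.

Answer: 9

Derivation:
Executing turtle program step by step:
Start: pos=(0,0), heading=0, pen down
FD 14: (0,0) -> (14,0) [heading=0, draw]
LT 45: heading 0 -> 45
FD 7: (14,0) -> (18.95,4.95) [heading=45, draw]
RT 135: heading 45 -> 270
FD 3: (18.95,4.95) -> (18.95,1.95) [heading=270, draw]
FD 7: (18.95,1.95) -> (18.95,-5.05) [heading=270, draw]
RT 45: heading 270 -> 225
RT 45: heading 225 -> 180
FD 14: (18.95,-5.05) -> (4.95,-5.05) [heading=180, draw]
FD 2: (4.95,-5.05) -> (2.95,-5.05) [heading=180, draw]
FD 7: (2.95,-5.05) -> (-4.05,-5.05) [heading=180, draw]
LT 45: heading 180 -> 225
FD 20: (-4.05,-5.05) -> (-18.192,-19.192) [heading=225, draw]
FD 20: (-18.192,-19.192) -> (-32.335,-33.335) [heading=225, draw]
Final: pos=(-32.335,-33.335), heading=225, 9 segment(s) drawn
Segments drawn: 9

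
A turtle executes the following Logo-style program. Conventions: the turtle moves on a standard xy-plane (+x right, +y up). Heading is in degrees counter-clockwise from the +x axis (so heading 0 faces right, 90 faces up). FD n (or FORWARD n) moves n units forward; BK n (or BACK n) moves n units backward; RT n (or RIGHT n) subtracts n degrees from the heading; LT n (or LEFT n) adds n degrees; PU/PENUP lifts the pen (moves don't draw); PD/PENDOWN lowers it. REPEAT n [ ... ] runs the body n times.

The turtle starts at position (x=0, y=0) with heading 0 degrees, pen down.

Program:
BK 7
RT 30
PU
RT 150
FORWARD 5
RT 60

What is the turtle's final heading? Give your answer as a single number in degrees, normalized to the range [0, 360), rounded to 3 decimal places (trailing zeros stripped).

Answer: 120

Derivation:
Executing turtle program step by step:
Start: pos=(0,0), heading=0, pen down
BK 7: (0,0) -> (-7,0) [heading=0, draw]
RT 30: heading 0 -> 330
PU: pen up
RT 150: heading 330 -> 180
FD 5: (-7,0) -> (-12,0) [heading=180, move]
RT 60: heading 180 -> 120
Final: pos=(-12,0), heading=120, 1 segment(s) drawn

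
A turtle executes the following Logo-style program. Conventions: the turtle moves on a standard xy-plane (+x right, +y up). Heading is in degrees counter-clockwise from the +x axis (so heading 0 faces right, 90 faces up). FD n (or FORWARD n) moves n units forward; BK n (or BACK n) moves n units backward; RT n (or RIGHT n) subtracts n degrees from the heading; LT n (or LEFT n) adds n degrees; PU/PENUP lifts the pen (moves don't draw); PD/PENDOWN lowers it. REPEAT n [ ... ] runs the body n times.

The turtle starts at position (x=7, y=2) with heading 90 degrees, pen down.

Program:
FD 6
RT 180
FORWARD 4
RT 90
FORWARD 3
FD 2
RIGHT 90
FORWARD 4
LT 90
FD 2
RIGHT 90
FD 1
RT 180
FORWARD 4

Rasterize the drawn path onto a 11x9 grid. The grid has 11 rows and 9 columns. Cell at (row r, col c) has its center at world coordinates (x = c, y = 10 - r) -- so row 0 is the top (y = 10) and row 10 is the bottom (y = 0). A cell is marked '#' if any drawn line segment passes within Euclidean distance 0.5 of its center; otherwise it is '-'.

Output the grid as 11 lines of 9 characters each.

Segment 0: (7,2) -> (7,8)
Segment 1: (7,8) -> (7,4)
Segment 2: (7,4) -> (4,4)
Segment 3: (4,4) -> (2,4)
Segment 4: (2,4) -> (2,8)
Segment 5: (2,8) -> (-0,8)
Segment 6: (-0,8) -> (-0,9)
Segment 7: (-0,9) -> (0,5)

Answer: ---------
#--------
###----#-
#-#----#-
#-#----#-
#-#----#-
--######-
-------#-
-------#-
---------
---------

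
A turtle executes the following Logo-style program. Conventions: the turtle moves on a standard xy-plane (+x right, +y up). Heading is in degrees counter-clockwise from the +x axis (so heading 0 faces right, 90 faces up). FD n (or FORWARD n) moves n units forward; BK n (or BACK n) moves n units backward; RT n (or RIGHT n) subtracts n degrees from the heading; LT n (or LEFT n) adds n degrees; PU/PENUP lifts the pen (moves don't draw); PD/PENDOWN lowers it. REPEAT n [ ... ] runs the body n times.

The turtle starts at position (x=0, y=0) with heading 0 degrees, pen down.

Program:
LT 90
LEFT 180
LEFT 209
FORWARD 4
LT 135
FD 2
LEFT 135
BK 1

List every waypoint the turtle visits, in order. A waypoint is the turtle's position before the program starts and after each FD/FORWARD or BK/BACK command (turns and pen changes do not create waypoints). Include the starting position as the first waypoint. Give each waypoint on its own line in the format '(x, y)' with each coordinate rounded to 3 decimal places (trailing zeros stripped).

Answer: (0, 0)
(-1.939, 3.498)
(-2.491, 1.576)
(-3.365, 1.091)

Derivation:
Executing turtle program step by step:
Start: pos=(0,0), heading=0, pen down
LT 90: heading 0 -> 90
LT 180: heading 90 -> 270
LT 209: heading 270 -> 119
FD 4: (0,0) -> (-1.939,3.498) [heading=119, draw]
LT 135: heading 119 -> 254
FD 2: (-1.939,3.498) -> (-2.491,1.576) [heading=254, draw]
LT 135: heading 254 -> 29
BK 1: (-2.491,1.576) -> (-3.365,1.091) [heading=29, draw]
Final: pos=(-3.365,1.091), heading=29, 3 segment(s) drawn
Waypoints (4 total):
(0, 0)
(-1.939, 3.498)
(-2.491, 1.576)
(-3.365, 1.091)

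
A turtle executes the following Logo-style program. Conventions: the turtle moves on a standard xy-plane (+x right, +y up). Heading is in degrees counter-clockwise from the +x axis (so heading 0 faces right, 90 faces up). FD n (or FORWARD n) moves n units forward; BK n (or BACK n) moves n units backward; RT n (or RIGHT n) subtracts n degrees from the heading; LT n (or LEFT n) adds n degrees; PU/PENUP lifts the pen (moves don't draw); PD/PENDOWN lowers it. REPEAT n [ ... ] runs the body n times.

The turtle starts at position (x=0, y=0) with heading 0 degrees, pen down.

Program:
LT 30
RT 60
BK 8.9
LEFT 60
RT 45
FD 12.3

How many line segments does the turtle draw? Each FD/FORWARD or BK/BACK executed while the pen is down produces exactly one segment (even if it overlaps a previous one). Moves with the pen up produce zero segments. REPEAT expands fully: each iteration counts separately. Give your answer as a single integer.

Executing turtle program step by step:
Start: pos=(0,0), heading=0, pen down
LT 30: heading 0 -> 30
RT 60: heading 30 -> 330
BK 8.9: (0,0) -> (-7.708,4.45) [heading=330, draw]
LT 60: heading 330 -> 30
RT 45: heading 30 -> 345
FD 12.3: (-7.708,4.45) -> (4.173,1.267) [heading=345, draw]
Final: pos=(4.173,1.267), heading=345, 2 segment(s) drawn
Segments drawn: 2

Answer: 2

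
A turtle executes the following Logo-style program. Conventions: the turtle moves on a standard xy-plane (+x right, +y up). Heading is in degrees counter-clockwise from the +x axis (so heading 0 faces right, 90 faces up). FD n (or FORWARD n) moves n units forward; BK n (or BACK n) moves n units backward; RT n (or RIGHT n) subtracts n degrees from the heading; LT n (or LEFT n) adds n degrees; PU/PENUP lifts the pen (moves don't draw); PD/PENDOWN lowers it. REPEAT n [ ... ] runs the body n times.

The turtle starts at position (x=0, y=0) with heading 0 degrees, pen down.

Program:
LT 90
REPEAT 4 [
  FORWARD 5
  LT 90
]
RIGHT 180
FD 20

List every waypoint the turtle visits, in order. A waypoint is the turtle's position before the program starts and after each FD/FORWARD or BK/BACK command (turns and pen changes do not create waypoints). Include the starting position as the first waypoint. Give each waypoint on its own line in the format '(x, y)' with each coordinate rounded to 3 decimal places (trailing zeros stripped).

Answer: (0, 0)
(0, 5)
(-5, 5)
(-5, 0)
(0, 0)
(0, -20)

Derivation:
Executing turtle program step by step:
Start: pos=(0,0), heading=0, pen down
LT 90: heading 0 -> 90
REPEAT 4 [
  -- iteration 1/4 --
  FD 5: (0,0) -> (0,5) [heading=90, draw]
  LT 90: heading 90 -> 180
  -- iteration 2/4 --
  FD 5: (0,5) -> (-5,5) [heading=180, draw]
  LT 90: heading 180 -> 270
  -- iteration 3/4 --
  FD 5: (-5,5) -> (-5,0) [heading=270, draw]
  LT 90: heading 270 -> 0
  -- iteration 4/4 --
  FD 5: (-5,0) -> (0,0) [heading=0, draw]
  LT 90: heading 0 -> 90
]
RT 180: heading 90 -> 270
FD 20: (0,0) -> (0,-20) [heading=270, draw]
Final: pos=(0,-20), heading=270, 5 segment(s) drawn
Waypoints (6 total):
(0, 0)
(0, 5)
(-5, 5)
(-5, 0)
(0, 0)
(0, -20)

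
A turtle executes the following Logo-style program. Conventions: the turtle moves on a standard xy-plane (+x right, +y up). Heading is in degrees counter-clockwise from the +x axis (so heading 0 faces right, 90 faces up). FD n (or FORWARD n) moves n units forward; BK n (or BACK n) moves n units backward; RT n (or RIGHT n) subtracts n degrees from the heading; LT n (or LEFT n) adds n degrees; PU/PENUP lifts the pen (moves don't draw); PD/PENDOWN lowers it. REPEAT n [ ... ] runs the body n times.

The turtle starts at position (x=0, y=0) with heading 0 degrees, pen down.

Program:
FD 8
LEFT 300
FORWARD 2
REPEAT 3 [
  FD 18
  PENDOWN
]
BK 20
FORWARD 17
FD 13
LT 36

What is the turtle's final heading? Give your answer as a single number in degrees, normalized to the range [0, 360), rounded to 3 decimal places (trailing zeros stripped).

Answer: 336

Derivation:
Executing turtle program step by step:
Start: pos=(0,0), heading=0, pen down
FD 8: (0,0) -> (8,0) [heading=0, draw]
LT 300: heading 0 -> 300
FD 2: (8,0) -> (9,-1.732) [heading=300, draw]
REPEAT 3 [
  -- iteration 1/3 --
  FD 18: (9,-1.732) -> (18,-17.321) [heading=300, draw]
  PD: pen down
  -- iteration 2/3 --
  FD 18: (18,-17.321) -> (27,-32.909) [heading=300, draw]
  PD: pen down
  -- iteration 3/3 --
  FD 18: (27,-32.909) -> (36,-48.497) [heading=300, draw]
  PD: pen down
]
BK 20: (36,-48.497) -> (26,-31.177) [heading=300, draw]
FD 17: (26,-31.177) -> (34.5,-45.899) [heading=300, draw]
FD 13: (34.5,-45.899) -> (41,-57.158) [heading=300, draw]
LT 36: heading 300 -> 336
Final: pos=(41,-57.158), heading=336, 8 segment(s) drawn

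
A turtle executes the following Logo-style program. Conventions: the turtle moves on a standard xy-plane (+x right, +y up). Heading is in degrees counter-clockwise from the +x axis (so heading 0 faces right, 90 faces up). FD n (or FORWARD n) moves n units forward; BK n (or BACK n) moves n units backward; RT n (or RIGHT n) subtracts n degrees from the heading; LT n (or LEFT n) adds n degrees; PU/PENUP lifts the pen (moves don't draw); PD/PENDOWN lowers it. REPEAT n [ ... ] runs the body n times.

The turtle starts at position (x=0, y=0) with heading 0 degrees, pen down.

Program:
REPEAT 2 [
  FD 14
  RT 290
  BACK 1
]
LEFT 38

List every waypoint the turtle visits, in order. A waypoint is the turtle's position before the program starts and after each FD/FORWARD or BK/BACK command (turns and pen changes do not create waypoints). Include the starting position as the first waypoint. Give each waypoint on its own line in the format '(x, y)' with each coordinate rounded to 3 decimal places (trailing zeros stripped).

Executing turtle program step by step:
Start: pos=(0,0), heading=0, pen down
REPEAT 2 [
  -- iteration 1/2 --
  FD 14: (0,0) -> (14,0) [heading=0, draw]
  RT 290: heading 0 -> 70
  BK 1: (14,0) -> (13.658,-0.94) [heading=70, draw]
  -- iteration 2/2 --
  FD 14: (13.658,-0.94) -> (18.446,12.216) [heading=70, draw]
  RT 290: heading 70 -> 140
  BK 1: (18.446,12.216) -> (19.212,11.573) [heading=140, draw]
]
LT 38: heading 140 -> 178
Final: pos=(19.212,11.573), heading=178, 4 segment(s) drawn
Waypoints (5 total):
(0, 0)
(14, 0)
(13.658, -0.94)
(18.446, 12.216)
(19.212, 11.573)

Answer: (0, 0)
(14, 0)
(13.658, -0.94)
(18.446, 12.216)
(19.212, 11.573)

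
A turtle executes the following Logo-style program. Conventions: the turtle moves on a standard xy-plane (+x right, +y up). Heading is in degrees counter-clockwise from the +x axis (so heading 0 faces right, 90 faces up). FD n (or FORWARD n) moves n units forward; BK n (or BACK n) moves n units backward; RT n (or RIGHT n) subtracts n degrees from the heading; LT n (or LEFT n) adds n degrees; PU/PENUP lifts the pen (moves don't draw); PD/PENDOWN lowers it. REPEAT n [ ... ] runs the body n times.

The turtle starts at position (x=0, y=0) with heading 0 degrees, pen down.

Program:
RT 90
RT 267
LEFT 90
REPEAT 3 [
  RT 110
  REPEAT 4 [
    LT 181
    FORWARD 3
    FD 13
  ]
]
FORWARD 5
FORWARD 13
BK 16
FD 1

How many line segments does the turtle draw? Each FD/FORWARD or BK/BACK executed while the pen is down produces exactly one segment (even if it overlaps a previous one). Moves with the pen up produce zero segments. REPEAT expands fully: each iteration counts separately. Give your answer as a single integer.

Executing turtle program step by step:
Start: pos=(0,0), heading=0, pen down
RT 90: heading 0 -> 270
RT 267: heading 270 -> 3
LT 90: heading 3 -> 93
REPEAT 3 [
  -- iteration 1/3 --
  RT 110: heading 93 -> 343
  REPEAT 4 [
    -- iteration 1/4 --
    LT 181: heading 343 -> 164
    FD 3: (0,0) -> (-2.884,0.827) [heading=164, draw]
    FD 13: (-2.884,0.827) -> (-15.38,4.41) [heading=164, draw]
    -- iteration 2/4 --
    LT 181: heading 164 -> 345
    FD 3: (-15.38,4.41) -> (-12.482,3.634) [heading=345, draw]
    FD 13: (-12.482,3.634) -> (0.075,0.269) [heading=345, draw]
    -- iteration 3/4 --
    LT 181: heading 345 -> 166
    FD 3: (0.075,0.269) -> (-2.836,0.995) [heading=166, draw]
    FD 13: (-2.836,0.995) -> (-15.45,4.14) [heading=166, draw]
    -- iteration 4/4 --
    LT 181: heading 166 -> 347
    FD 3: (-15.45,4.14) -> (-12.527,3.465) [heading=347, draw]
    FD 13: (-12.527,3.465) -> (0.14,0.541) [heading=347, draw]
  ]
  -- iteration 2/3 --
  RT 110: heading 347 -> 237
  REPEAT 4 [
    -- iteration 1/4 --
    LT 181: heading 237 -> 58
    FD 3: (0.14,0.541) -> (1.73,3.085) [heading=58, draw]
    FD 13: (1.73,3.085) -> (8.619,14.109) [heading=58, draw]
    -- iteration 2/4 --
    LT 181: heading 58 -> 239
    FD 3: (8.619,14.109) -> (7.073,11.538) [heading=239, draw]
    FD 13: (7.073,11.538) -> (0.378,0.395) [heading=239, draw]
    -- iteration 3/4 --
    LT 181: heading 239 -> 60
    FD 3: (0.378,0.395) -> (1.878,2.993) [heading=60, draw]
    FD 13: (1.878,2.993) -> (8.378,14.251) [heading=60, draw]
    -- iteration 4/4 --
    LT 181: heading 60 -> 241
    FD 3: (8.378,14.251) -> (6.923,11.627) [heading=241, draw]
    FD 13: (6.923,11.627) -> (0.621,0.257) [heading=241, draw]
  ]
  -- iteration 3/3 --
  RT 110: heading 241 -> 131
  REPEAT 4 [
    -- iteration 1/4 --
    LT 181: heading 131 -> 312
    FD 3: (0.621,0.257) -> (2.628,-1.972) [heading=312, draw]
    FD 13: (2.628,-1.972) -> (11.327,-11.633) [heading=312, draw]
    -- iteration 2/4 --
    LT 181: heading 312 -> 133
    FD 3: (11.327,-11.633) -> (9.281,-9.439) [heading=133, draw]
    FD 13: (9.281,-9.439) -> (0.415,0.069) [heading=133, draw]
    -- iteration 3/4 --
    LT 181: heading 133 -> 314
    FD 3: (0.415,0.069) -> (2.499,-2.089) [heading=314, draw]
    FD 13: (2.499,-2.089) -> (11.53,-11.441) [heading=314, draw]
    -- iteration 4/4 --
    LT 181: heading 314 -> 135
    FD 3: (11.53,-11.441) -> (9.408,-9.32) [heading=135, draw]
    FD 13: (9.408,-9.32) -> (0.216,-0.127) [heading=135, draw]
  ]
]
FD 5: (0.216,-0.127) -> (-3.32,3.408) [heading=135, draw]
FD 13: (-3.32,3.408) -> (-12.512,12.601) [heading=135, draw]
BK 16: (-12.512,12.601) -> (-1.198,1.287) [heading=135, draw]
FD 1: (-1.198,1.287) -> (-1.905,1.994) [heading=135, draw]
Final: pos=(-1.905,1.994), heading=135, 28 segment(s) drawn
Segments drawn: 28

Answer: 28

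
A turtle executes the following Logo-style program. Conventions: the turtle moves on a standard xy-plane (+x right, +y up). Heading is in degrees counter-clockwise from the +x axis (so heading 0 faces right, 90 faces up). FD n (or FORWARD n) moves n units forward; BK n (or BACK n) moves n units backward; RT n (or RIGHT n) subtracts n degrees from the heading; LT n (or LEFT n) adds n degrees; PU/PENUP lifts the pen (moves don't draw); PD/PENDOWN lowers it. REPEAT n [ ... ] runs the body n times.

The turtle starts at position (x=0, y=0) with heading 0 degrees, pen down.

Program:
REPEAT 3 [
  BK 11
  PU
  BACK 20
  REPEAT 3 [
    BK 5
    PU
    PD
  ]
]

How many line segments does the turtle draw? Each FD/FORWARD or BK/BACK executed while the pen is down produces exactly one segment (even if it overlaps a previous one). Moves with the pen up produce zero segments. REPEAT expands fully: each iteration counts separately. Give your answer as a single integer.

Executing turtle program step by step:
Start: pos=(0,0), heading=0, pen down
REPEAT 3 [
  -- iteration 1/3 --
  BK 11: (0,0) -> (-11,0) [heading=0, draw]
  PU: pen up
  BK 20: (-11,0) -> (-31,0) [heading=0, move]
  REPEAT 3 [
    -- iteration 1/3 --
    BK 5: (-31,0) -> (-36,0) [heading=0, move]
    PU: pen up
    PD: pen down
    -- iteration 2/3 --
    BK 5: (-36,0) -> (-41,0) [heading=0, draw]
    PU: pen up
    PD: pen down
    -- iteration 3/3 --
    BK 5: (-41,0) -> (-46,0) [heading=0, draw]
    PU: pen up
    PD: pen down
  ]
  -- iteration 2/3 --
  BK 11: (-46,0) -> (-57,0) [heading=0, draw]
  PU: pen up
  BK 20: (-57,0) -> (-77,0) [heading=0, move]
  REPEAT 3 [
    -- iteration 1/3 --
    BK 5: (-77,0) -> (-82,0) [heading=0, move]
    PU: pen up
    PD: pen down
    -- iteration 2/3 --
    BK 5: (-82,0) -> (-87,0) [heading=0, draw]
    PU: pen up
    PD: pen down
    -- iteration 3/3 --
    BK 5: (-87,0) -> (-92,0) [heading=0, draw]
    PU: pen up
    PD: pen down
  ]
  -- iteration 3/3 --
  BK 11: (-92,0) -> (-103,0) [heading=0, draw]
  PU: pen up
  BK 20: (-103,0) -> (-123,0) [heading=0, move]
  REPEAT 3 [
    -- iteration 1/3 --
    BK 5: (-123,0) -> (-128,0) [heading=0, move]
    PU: pen up
    PD: pen down
    -- iteration 2/3 --
    BK 5: (-128,0) -> (-133,0) [heading=0, draw]
    PU: pen up
    PD: pen down
    -- iteration 3/3 --
    BK 5: (-133,0) -> (-138,0) [heading=0, draw]
    PU: pen up
    PD: pen down
  ]
]
Final: pos=(-138,0), heading=0, 9 segment(s) drawn
Segments drawn: 9

Answer: 9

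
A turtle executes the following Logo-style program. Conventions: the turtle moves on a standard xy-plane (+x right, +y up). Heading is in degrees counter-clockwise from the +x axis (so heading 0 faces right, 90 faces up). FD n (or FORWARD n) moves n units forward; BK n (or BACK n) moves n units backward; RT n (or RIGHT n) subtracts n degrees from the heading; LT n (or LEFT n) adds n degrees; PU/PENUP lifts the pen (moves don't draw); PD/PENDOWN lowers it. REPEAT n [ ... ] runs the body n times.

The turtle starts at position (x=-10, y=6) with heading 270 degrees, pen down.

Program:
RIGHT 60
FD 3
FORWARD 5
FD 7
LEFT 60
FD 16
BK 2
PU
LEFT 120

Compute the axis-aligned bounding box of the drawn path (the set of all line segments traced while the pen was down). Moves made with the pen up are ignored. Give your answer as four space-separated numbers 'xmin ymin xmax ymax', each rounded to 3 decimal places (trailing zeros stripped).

Answer: -22.99 -17.5 -10 6

Derivation:
Executing turtle program step by step:
Start: pos=(-10,6), heading=270, pen down
RT 60: heading 270 -> 210
FD 3: (-10,6) -> (-12.598,4.5) [heading=210, draw]
FD 5: (-12.598,4.5) -> (-16.928,2) [heading=210, draw]
FD 7: (-16.928,2) -> (-22.99,-1.5) [heading=210, draw]
LT 60: heading 210 -> 270
FD 16: (-22.99,-1.5) -> (-22.99,-17.5) [heading=270, draw]
BK 2: (-22.99,-17.5) -> (-22.99,-15.5) [heading=270, draw]
PU: pen up
LT 120: heading 270 -> 30
Final: pos=(-22.99,-15.5), heading=30, 5 segment(s) drawn

Segment endpoints: x in {-22.99, -22.99, -16.928, -12.598, -10}, y in {-17.5, -15.5, -1.5, 2, 4.5, 6}
xmin=-22.99, ymin=-17.5, xmax=-10, ymax=6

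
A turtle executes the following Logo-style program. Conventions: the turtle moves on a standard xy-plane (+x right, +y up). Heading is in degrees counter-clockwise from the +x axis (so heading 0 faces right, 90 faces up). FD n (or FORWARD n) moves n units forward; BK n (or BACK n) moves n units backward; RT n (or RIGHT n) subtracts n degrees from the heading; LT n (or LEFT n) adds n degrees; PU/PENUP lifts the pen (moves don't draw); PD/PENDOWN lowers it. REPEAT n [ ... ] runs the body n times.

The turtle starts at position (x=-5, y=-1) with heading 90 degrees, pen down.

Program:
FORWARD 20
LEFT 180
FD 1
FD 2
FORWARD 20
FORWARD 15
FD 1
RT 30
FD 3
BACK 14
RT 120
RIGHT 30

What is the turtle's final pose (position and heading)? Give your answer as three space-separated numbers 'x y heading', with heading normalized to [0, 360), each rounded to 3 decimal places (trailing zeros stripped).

Answer: 0.5 -10.474 90

Derivation:
Executing turtle program step by step:
Start: pos=(-5,-1), heading=90, pen down
FD 20: (-5,-1) -> (-5,19) [heading=90, draw]
LT 180: heading 90 -> 270
FD 1: (-5,19) -> (-5,18) [heading=270, draw]
FD 2: (-5,18) -> (-5,16) [heading=270, draw]
FD 20: (-5,16) -> (-5,-4) [heading=270, draw]
FD 15: (-5,-4) -> (-5,-19) [heading=270, draw]
FD 1: (-5,-19) -> (-5,-20) [heading=270, draw]
RT 30: heading 270 -> 240
FD 3: (-5,-20) -> (-6.5,-22.598) [heading=240, draw]
BK 14: (-6.5,-22.598) -> (0.5,-10.474) [heading=240, draw]
RT 120: heading 240 -> 120
RT 30: heading 120 -> 90
Final: pos=(0.5,-10.474), heading=90, 8 segment(s) drawn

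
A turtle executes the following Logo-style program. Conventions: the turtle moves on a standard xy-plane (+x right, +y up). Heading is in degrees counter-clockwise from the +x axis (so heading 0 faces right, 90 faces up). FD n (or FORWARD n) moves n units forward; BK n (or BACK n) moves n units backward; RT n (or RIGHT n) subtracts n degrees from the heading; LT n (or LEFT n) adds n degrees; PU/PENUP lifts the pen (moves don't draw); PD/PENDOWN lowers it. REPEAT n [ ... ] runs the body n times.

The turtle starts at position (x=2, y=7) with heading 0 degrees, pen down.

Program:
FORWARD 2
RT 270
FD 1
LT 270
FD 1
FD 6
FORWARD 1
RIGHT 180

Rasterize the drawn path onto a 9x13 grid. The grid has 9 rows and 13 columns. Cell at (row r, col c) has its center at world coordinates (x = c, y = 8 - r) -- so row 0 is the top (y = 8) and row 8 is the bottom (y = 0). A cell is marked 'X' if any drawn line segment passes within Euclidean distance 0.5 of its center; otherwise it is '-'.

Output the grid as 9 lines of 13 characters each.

Answer: ----XXXXXXXXX
--XXX--------
-------------
-------------
-------------
-------------
-------------
-------------
-------------

Derivation:
Segment 0: (2,7) -> (4,7)
Segment 1: (4,7) -> (4,8)
Segment 2: (4,8) -> (5,8)
Segment 3: (5,8) -> (11,8)
Segment 4: (11,8) -> (12,8)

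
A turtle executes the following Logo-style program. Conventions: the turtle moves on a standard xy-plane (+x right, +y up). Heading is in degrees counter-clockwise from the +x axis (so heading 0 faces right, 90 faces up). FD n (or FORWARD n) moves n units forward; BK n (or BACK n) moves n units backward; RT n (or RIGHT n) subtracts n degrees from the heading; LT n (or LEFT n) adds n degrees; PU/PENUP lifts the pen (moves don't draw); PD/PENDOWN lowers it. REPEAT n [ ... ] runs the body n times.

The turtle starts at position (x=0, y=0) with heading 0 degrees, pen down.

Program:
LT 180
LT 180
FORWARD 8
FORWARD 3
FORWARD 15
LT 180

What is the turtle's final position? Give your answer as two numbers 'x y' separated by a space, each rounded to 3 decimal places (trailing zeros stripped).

Executing turtle program step by step:
Start: pos=(0,0), heading=0, pen down
LT 180: heading 0 -> 180
LT 180: heading 180 -> 0
FD 8: (0,0) -> (8,0) [heading=0, draw]
FD 3: (8,0) -> (11,0) [heading=0, draw]
FD 15: (11,0) -> (26,0) [heading=0, draw]
LT 180: heading 0 -> 180
Final: pos=(26,0), heading=180, 3 segment(s) drawn

Answer: 26 0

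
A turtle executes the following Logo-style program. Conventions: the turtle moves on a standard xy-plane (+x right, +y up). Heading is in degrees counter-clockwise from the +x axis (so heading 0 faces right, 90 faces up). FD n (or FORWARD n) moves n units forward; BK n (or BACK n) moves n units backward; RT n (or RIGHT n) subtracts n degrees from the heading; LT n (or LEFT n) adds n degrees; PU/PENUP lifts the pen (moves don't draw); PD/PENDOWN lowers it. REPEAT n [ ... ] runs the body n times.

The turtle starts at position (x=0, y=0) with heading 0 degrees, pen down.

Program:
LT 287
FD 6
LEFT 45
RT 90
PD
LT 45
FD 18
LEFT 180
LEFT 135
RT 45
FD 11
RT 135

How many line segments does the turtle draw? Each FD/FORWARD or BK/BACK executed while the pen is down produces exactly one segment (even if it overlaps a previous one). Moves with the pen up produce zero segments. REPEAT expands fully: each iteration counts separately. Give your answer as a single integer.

Answer: 3

Derivation:
Executing turtle program step by step:
Start: pos=(0,0), heading=0, pen down
LT 287: heading 0 -> 287
FD 6: (0,0) -> (1.754,-5.738) [heading=287, draw]
LT 45: heading 287 -> 332
RT 90: heading 332 -> 242
PD: pen down
LT 45: heading 242 -> 287
FD 18: (1.754,-5.738) -> (7.017,-22.951) [heading=287, draw]
LT 180: heading 287 -> 107
LT 135: heading 107 -> 242
RT 45: heading 242 -> 197
FD 11: (7.017,-22.951) -> (-3.502,-26.167) [heading=197, draw]
RT 135: heading 197 -> 62
Final: pos=(-3.502,-26.167), heading=62, 3 segment(s) drawn
Segments drawn: 3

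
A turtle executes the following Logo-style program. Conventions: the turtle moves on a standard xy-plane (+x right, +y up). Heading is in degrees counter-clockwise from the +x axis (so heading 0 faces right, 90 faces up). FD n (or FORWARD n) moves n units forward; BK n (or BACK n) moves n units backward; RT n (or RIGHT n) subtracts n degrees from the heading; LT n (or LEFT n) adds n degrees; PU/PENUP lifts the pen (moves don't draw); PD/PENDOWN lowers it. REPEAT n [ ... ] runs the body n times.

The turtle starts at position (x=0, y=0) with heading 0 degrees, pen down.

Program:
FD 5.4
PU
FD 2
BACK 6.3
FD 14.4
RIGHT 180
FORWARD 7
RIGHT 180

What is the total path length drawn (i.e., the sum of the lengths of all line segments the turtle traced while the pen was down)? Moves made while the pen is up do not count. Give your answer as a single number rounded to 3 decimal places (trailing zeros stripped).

Answer: 5.4

Derivation:
Executing turtle program step by step:
Start: pos=(0,0), heading=0, pen down
FD 5.4: (0,0) -> (5.4,0) [heading=0, draw]
PU: pen up
FD 2: (5.4,0) -> (7.4,0) [heading=0, move]
BK 6.3: (7.4,0) -> (1.1,0) [heading=0, move]
FD 14.4: (1.1,0) -> (15.5,0) [heading=0, move]
RT 180: heading 0 -> 180
FD 7: (15.5,0) -> (8.5,0) [heading=180, move]
RT 180: heading 180 -> 0
Final: pos=(8.5,0), heading=0, 1 segment(s) drawn

Segment lengths:
  seg 1: (0,0) -> (5.4,0), length = 5.4
Total = 5.4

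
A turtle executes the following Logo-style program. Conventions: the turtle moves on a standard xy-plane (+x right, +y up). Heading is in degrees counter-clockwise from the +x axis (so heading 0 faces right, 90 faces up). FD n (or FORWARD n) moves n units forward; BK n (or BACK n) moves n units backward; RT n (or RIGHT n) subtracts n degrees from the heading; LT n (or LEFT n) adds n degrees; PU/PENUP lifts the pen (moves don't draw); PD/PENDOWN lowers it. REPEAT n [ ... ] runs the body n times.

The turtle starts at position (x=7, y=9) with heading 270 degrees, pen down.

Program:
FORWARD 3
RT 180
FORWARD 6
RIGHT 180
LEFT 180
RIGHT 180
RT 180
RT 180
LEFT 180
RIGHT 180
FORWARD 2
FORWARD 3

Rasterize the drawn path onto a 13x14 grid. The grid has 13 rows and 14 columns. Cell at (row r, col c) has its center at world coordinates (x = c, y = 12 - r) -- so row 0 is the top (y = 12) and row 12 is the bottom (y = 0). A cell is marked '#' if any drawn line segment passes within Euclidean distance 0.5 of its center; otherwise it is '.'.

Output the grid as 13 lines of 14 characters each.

Segment 0: (7,9) -> (7,6)
Segment 1: (7,6) -> (7,12)
Segment 2: (7,12) -> (7,10)
Segment 3: (7,10) -> (7,7)

Answer: .......#......
.......#......
.......#......
.......#......
.......#......
.......#......
.......#......
..............
..............
..............
..............
..............
..............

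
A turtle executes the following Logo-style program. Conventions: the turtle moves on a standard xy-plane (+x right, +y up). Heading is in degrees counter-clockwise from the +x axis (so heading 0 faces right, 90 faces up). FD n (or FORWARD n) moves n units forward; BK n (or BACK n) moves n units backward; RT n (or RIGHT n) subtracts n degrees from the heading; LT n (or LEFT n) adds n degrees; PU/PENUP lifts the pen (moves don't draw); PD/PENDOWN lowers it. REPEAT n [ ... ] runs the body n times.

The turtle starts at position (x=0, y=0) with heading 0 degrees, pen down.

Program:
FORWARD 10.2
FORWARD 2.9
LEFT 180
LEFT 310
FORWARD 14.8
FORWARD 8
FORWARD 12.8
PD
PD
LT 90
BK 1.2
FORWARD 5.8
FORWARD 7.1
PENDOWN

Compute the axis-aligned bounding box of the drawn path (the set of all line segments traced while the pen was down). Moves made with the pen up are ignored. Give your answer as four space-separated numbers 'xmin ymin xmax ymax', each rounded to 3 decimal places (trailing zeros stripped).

Answer: -18.746 0 13.1 28.043

Derivation:
Executing turtle program step by step:
Start: pos=(0,0), heading=0, pen down
FD 10.2: (0,0) -> (10.2,0) [heading=0, draw]
FD 2.9: (10.2,0) -> (13.1,0) [heading=0, draw]
LT 180: heading 0 -> 180
LT 310: heading 180 -> 130
FD 14.8: (13.1,0) -> (3.587,11.337) [heading=130, draw]
FD 8: (3.587,11.337) -> (-1.556,17.466) [heading=130, draw]
FD 12.8: (-1.556,17.466) -> (-9.783,27.271) [heading=130, draw]
PD: pen down
PD: pen down
LT 90: heading 130 -> 220
BK 1.2: (-9.783,27.271) -> (-8.864,28.043) [heading=220, draw]
FD 5.8: (-8.864,28.043) -> (-13.307,24.314) [heading=220, draw]
FD 7.1: (-13.307,24.314) -> (-18.746,19.751) [heading=220, draw]
PD: pen down
Final: pos=(-18.746,19.751), heading=220, 8 segment(s) drawn

Segment endpoints: x in {-18.746, -13.307, -9.783, -8.864, -1.556, 0, 3.587, 10.2, 13.1}, y in {0, 11.337, 17.466, 19.751, 24.314, 27.271, 28.043}
xmin=-18.746, ymin=0, xmax=13.1, ymax=28.043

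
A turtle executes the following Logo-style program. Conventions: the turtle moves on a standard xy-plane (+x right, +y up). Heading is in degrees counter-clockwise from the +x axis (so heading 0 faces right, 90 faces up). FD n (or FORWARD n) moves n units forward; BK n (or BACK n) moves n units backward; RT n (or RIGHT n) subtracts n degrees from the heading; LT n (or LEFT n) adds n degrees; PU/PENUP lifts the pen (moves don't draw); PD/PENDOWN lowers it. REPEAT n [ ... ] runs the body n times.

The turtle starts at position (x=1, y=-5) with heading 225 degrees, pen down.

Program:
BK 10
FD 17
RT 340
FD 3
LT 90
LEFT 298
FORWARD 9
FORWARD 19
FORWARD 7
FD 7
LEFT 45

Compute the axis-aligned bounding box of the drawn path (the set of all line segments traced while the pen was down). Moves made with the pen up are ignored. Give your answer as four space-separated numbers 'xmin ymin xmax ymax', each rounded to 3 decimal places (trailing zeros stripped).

Executing turtle program step by step:
Start: pos=(1,-5), heading=225, pen down
BK 10: (1,-5) -> (8.071,2.071) [heading=225, draw]
FD 17: (8.071,2.071) -> (-3.95,-9.95) [heading=225, draw]
RT 340: heading 225 -> 245
FD 3: (-3.95,-9.95) -> (-5.218,-12.669) [heading=245, draw]
LT 90: heading 245 -> 335
LT 298: heading 335 -> 273
FD 9: (-5.218,-12.669) -> (-4.747,-21.656) [heading=273, draw]
FD 19: (-4.747,-21.656) -> (-3.752,-40.63) [heading=273, draw]
FD 7: (-3.752,-40.63) -> (-3.386,-47.621) [heading=273, draw]
FD 7: (-3.386,-47.621) -> (-3.019,-54.611) [heading=273, draw]
LT 45: heading 273 -> 318
Final: pos=(-3.019,-54.611), heading=318, 7 segment(s) drawn

Segment endpoints: x in {-5.218, -4.747, -3.95, -3.752, -3.386, -3.019, 1, 8.071}, y in {-54.611, -47.621, -40.63, -21.656, -12.669, -9.95, -5, 2.071}
xmin=-5.218, ymin=-54.611, xmax=8.071, ymax=2.071

Answer: -5.218 -54.611 8.071 2.071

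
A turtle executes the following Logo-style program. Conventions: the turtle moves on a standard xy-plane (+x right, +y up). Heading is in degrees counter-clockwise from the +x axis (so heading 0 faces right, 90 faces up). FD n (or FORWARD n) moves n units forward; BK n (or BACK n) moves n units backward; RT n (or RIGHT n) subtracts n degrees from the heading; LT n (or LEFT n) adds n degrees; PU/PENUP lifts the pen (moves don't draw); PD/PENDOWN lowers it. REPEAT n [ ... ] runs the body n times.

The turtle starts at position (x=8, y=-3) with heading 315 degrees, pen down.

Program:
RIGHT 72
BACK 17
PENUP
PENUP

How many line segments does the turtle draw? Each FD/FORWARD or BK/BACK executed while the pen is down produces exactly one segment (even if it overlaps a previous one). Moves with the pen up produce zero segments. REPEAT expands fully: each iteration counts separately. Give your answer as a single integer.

Answer: 1

Derivation:
Executing turtle program step by step:
Start: pos=(8,-3), heading=315, pen down
RT 72: heading 315 -> 243
BK 17: (8,-3) -> (15.718,12.147) [heading=243, draw]
PU: pen up
PU: pen up
Final: pos=(15.718,12.147), heading=243, 1 segment(s) drawn
Segments drawn: 1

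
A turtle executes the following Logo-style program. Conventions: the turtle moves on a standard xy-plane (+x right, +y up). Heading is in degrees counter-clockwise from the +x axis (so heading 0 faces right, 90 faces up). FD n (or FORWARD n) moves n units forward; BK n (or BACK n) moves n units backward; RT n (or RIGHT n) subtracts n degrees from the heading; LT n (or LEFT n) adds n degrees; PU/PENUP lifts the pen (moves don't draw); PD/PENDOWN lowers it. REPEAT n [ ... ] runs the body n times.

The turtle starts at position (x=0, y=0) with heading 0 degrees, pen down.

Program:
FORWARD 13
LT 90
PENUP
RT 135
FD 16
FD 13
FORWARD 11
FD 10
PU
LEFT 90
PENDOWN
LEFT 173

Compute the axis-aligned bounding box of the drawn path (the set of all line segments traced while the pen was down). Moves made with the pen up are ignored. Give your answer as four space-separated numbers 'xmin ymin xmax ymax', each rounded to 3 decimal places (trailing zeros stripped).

Executing turtle program step by step:
Start: pos=(0,0), heading=0, pen down
FD 13: (0,0) -> (13,0) [heading=0, draw]
LT 90: heading 0 -> 90
PU: pen up
RT 135: heading 90 -> 315
FD 16: (13,0) -> (24.314,-11.314) [heading=315, move]
FD 13: (24.314,-11.314) -> (33.506,-20.506) [heading=315, move]
FD 11: (33.506,-20.506) -> (41.284,-28.284) [heading=315, move]
FD 10: (41.284,-28.284) -> (48.355,-35.355) [heading=315, move]
PU: pen up
LT 90: heading 315 -> 45
PD: pen down
LT 173: heading 45 -> 218
Final: pos=(48.355,-35.355), heading=218, 1 segment(s) drawn

Segment endpoints: x in {0, 13}, y in {0}
xmin=0, ymin=0, xmax=13, ymax=0

Answer: 0 0 13 0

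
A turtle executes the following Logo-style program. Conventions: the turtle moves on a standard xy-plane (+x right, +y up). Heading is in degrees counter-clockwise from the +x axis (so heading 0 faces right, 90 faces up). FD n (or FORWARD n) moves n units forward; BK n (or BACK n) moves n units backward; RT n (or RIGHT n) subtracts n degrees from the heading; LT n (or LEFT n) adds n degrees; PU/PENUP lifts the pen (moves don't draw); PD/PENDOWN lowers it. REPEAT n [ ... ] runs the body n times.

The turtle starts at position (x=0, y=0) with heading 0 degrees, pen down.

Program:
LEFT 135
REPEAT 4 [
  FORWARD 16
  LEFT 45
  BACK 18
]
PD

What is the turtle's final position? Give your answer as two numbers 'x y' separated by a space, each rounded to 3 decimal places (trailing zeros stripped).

Answer: -20.627 27.456

Derivation:
Executing turtle program step by step:
Start: pos=(0,0), heading=0, pen down
LT 135: heading 0 -> 135
REPEAT 4 [
  -- iteration 1/4 --
  FD 16: (0,0) -> (-11.314,11.314) [heading=135, draw]
  LT 45: heading 135 -> 180
  BK 18: (-11.314,11.314) -> (6.686,11.314) [heading=180, draw]
  -- iteration 2/4 --
  FD 16: (6.686,11.314) -> (-9.314,11.314) [heading=180, draw]
  LT 45: heading 180 -> 225
  BK 18: (-9.314,11.314) -> (3.414,24.042) [heading=225, draw]
  -- iteration 3/4 --
  FD 16: (3.414,24.042) -> (-7.899,12.728) [heading=225, draw]
  LT 45: heading 225 -> 270
  BK 18: (-7.899,12.728) -> (-7.899,30.728) [heading=270, draw]
  -- iteration 4/4 --
  FD 16: (-7.899,30.728) -> (-7.899,14.728) [heading=270, draw]
  LT 45: heading 270 -> 315
  BK 18: (-7.899,14.728) -> (-20.627,27.456) [heading=315, draw]
]
PD: pen down
Final: pos=(-20.627,27.456), heading=315, 8 segment(s) drawn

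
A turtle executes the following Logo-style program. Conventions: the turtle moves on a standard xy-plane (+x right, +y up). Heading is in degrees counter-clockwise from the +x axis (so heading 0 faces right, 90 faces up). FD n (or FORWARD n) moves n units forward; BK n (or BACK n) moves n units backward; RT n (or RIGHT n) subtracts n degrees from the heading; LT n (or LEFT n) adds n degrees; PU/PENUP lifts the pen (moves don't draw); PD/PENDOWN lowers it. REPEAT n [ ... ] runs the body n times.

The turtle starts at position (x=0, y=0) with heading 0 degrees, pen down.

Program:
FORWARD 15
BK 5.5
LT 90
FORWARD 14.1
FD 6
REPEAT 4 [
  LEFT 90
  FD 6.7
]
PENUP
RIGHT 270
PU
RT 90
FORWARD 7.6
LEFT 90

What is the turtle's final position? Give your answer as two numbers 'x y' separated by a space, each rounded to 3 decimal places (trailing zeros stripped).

Executing turtle program step by step:
Start: pos=(0,0), heading=0, pen down
FD 15: (0,0) -> (15,0) [heading=0, draw]
BK 5.5: (15,0) -> (9.5,0) [heading=0, draw]
LT 90: heading 0 -> 90
FD 14.1: (9.5,0) -> (9.5,14.1) [heading=90, draw]
FD 6: (9.5,14.1) -> (9.5,20.1) [heading=90, draw]
REPEAT 4 [
  -- iteration 1/4 --
  LT 90: heading 90 -> 180
  FD 6.7: (9.5,20.1) -> (2.8,20.1) [heading=180, draw]
  -- iteration 2/4 --
  LT 90: heading 180 -> 270
  FD 6.7: (2.8,20.1) -> (2.8,13.4) [heading=270, draw]
  -- iteration 3/4 --
  LT 90: heading 270 -> 0
  FD 6.7: (2.8,13.4) -> (9.5,13.4) [heading=0, draw]
  -- iteration 4/4 --
  LT 90: heading 0 -> 90
  FD 6.7: (9.5,13.4) -> (9.5,20.1) [heading=90, draw]
]
PU: pen up
RT 270: heading 90 -> 180
PU: pen up
RT 90: heading 180 -> 90
FD 7.6: (9.5,20.1) -> (9.5,27.7) [heading=90, move]
LT 90: heading 90 -> 180
Final: pos=(9.5,27.7), heading=180, 8 segment(s) drawn

Answer: 9.5 27.7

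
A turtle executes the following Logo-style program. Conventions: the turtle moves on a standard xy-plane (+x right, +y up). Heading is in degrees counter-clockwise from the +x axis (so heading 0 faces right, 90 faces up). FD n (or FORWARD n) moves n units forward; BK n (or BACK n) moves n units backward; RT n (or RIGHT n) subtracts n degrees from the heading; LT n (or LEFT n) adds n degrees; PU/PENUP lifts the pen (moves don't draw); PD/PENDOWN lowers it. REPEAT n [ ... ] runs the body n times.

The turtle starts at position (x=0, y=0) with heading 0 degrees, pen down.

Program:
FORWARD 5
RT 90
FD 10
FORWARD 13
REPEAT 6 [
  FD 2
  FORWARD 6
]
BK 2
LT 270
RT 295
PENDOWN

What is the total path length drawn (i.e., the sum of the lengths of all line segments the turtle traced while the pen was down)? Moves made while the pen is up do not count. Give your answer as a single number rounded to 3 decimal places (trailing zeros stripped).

Answer: 78

Derivation:
Executing turtle program step by step:
Start: pos=(0,0), heading=0, pen down
FD 5: (0,0) -> (5,0) [heading=0, draw]
RT 90: heading 0 -> 270
FD 10: (5,0) -> (5,-10) [heading=270, draw]
FD 13: (5,-10) -> (5,-23) [heading=270, draw]
REPEAT 6 [
  -- iteration 1/6 --
  FD 2: (5,-23) -> (5,-25) [heading=270, draw]
  FD 6: (5,-25) -> (5,-31) [heading=270, draw]
  -- iteration 2/6 --
  FD 2: (5,-31) -> (5,-33) [heading=270, draw]
  FD 6: (5,-33) -> (5,-39) [heading=270, draw]
  -- iteration 3/6 --
  FD 2: (5,-39) -> (5,-41) [heading=270, draw]
  FD 6: (5,-41) -> (5,-47) [heading=270, draw]
  -- iteration 4/6 --
  FD 2: (5,-47) -> (5,-49) [heading=270, draw]
  FD 6: (5,-49) -> (5,-55) [heading=270, draw]
  -- iteration 5/6 --
  FD 2: (5,-55) -> (5,-57) [heading=270, draw]
  FD 6: (5,-57) -> (5,-63) [heading=270, draw]
  -- iteration 6/6 --
  FD 2: (5,-63) -> (5,-65) [heading=270, draw]
  FD 6: (5,-65) -> (5,-71) [heading=270, draw]
]
BK 2: (5,-71) -> (5,-69) [heading=270, draw]
LT 270: heading 270 -> 180
RT 295: heading 180 -> 245
PD: pen down
Final: pos=(5,-69), heading=245, 16 segment(s) drawn

Segment lengths:
  seg 1: (0,0) -> (5,0), length = 5
  seg 2: (5,0) -> (5,-10), length = 10
  seg 3: (5,-10) -> (5,-23), length = 13
  seg 4: (5,-23) -> (5,-25), length = 2
  seg 5: (5,-25) -> (5,-31), length = 6
  seg 6: (5,-31) -> (5,-33), length = 2
  seg 7: (5,-33) -> (5,-39), length = 6
  seg 8: (5,-39) -> (5,-41), length = 2
  seg 9: (5,-41) -> (5,-47), length = 6
  seg 10: (5,-47) -> (5,-49), length = 2
  seg 11: (5,-49) -> (5,-55), length = 6
  seg 12: (5,-55) -> (5,-57), length = 2
  seg 13: (5,-57) -> (5,-63), length = 6
  seg 14: (5,-63) -> (5,-65), length = 2
  seg 15: (5,-65) -> (5,-71), length = 6
  seg 16: (5,-71) -> (5,-69), length = 2
Total = 78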